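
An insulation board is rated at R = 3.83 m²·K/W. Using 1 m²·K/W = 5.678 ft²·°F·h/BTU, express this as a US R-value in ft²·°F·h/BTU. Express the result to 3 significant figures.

R_US = 3.83 × 5.678 = 21.75

21.7 ft²·°F·h/BTU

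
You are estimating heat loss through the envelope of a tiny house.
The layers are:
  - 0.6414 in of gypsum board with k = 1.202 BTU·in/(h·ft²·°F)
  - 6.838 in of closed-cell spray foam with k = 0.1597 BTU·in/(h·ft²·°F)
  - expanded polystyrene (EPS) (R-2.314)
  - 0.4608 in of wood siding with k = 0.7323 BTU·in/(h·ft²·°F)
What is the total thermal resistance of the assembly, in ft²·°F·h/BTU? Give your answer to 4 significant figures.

46.29 ft²·°F·h/BTU

0.6414/1.202 = 0.53361
6.838/0.1597 = 42.818
0.4608/0.7323 = 0.62925
R_total = 0.53361 + 42.818 + 2.314 + 0.62925 = 46.295 ft²·°F·h/BTU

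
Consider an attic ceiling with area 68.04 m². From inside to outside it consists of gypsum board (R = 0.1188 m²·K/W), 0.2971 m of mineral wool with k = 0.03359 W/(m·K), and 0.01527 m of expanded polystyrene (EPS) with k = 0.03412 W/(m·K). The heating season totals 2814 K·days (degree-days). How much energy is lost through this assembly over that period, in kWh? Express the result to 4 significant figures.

0.2971/0.03359 = 8.8449
0.01527/0.03412 = 0.44754
R_total = 0.1188 + 8.8449 + 0.44754 = 9.4112 m²·K/W
E = A × HDD × 24 / R / 1000 = 68.04 × 2814 × 24 / 9.4112 / 1000 = 488.26 kWh

488.3 kWh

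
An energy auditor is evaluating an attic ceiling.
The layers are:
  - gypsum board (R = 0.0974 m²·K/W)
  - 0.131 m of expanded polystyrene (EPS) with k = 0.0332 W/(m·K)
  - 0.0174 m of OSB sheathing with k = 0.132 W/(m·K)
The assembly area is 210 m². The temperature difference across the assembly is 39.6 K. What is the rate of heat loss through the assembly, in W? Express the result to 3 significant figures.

0.131/0.0332 = 3.946
0.0174/0.132 = 0.1318
R_total = 0.0974 + 3.946 + 0.1318 = 4.175 m²·K/W
Q = A·ΔT/R = 210 × 39.6 / 4.175 = 1992 W

1990 W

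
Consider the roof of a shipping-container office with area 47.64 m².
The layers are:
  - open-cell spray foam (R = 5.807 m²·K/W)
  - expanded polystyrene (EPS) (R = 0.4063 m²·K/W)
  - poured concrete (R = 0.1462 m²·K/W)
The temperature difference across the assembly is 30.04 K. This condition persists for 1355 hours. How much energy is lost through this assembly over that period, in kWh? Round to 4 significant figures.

304.9 kWh

R_total = 5.807 + 0.4063 + 0.1462 = 6.3595 m²·K/W
Q = 47.64 × 30.04 / 6.3595 = 225.03 W
E = 225.03 W × 1355 h / 1000 = 304.92 kWh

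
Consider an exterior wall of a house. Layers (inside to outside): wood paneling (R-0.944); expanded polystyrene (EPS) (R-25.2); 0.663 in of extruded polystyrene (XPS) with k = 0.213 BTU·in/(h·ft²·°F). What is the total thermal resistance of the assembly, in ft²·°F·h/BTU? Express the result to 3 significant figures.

29.3 ft²·°F·h/BTU

0.663/0.213 = 3.113
R_total = 0.944 + 25.2 + 3.113 = 29.26 ft²·°F·h/BTU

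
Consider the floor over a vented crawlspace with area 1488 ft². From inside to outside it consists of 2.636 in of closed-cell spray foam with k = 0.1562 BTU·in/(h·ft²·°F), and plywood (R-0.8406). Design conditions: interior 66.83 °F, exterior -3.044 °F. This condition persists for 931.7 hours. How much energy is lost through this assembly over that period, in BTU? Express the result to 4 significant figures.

5468000 BTU

2.636/0.1562 = 16.876
R_total = 16.876 + 0.8406 = 17.716 ft²·°F·h/BTU
Q = 1488 × (66.83 − (-3.044)) / 17.716 = 5868.7 BTU/h
E = 5868.7 × 931.7 = 5467900 BTU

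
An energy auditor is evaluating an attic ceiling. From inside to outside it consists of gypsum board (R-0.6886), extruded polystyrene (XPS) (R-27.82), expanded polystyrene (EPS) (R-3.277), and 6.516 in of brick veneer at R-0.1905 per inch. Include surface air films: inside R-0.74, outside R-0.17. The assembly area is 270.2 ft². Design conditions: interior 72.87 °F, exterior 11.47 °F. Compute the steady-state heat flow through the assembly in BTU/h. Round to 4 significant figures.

488.9 BTU/h

6.516 × 0.1905 = 1.2413
R_total = 0.74 + 0.6886 + 27.82 + 3.277 + 1.2413 + 0.17 = 33.937 ft²·°F·h/BTU
Q = A·ΔT/R = 270.2 × (72.87 − 11.47) / 33.937 = 488.86 BTU/h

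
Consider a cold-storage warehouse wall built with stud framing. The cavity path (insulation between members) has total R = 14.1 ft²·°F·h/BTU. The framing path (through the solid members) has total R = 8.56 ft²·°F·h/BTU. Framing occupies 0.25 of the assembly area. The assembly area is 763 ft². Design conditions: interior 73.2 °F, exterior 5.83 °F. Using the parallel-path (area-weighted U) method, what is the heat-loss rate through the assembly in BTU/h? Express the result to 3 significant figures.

4240 BTU/h

U_eff = 0.75/14.1 + 0.25/8.56 = 0.05319 + 0.02921 = 0.0824
R_eff = 1/U_eff = 12.14 ft²·°F·h/BTU
Q = 763 × (73.2 − 5.83) / 12.14 = 4235 BTU/h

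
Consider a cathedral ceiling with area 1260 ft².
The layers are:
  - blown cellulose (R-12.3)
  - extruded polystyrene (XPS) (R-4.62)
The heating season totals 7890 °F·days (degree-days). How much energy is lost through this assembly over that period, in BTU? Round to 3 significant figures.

R_total = 12.3 + 4.62 = 16.92 ft²·°F·h/BTU
E = A × HDD × 24 / R = 1260 × 7890 × 24 / 16.92 = 14100000 BTU

14100000 BTU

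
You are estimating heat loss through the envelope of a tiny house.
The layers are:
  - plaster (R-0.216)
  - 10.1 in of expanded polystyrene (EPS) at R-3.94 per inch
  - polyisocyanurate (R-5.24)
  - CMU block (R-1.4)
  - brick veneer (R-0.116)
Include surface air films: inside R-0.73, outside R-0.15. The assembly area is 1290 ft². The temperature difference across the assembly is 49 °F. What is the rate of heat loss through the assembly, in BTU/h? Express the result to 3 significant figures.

1330 BTU/h

10.1 × 3.94 = 39.79
R_total = 0.73 + 0.216 + 39.79 + 5.24 + 1.4 + 0.116 + 0.15 = 47.65 ft²·°F·h/BTU
Q = A·ΔT/R = 1290 × 49 / 47.65 = 1327 BTU/h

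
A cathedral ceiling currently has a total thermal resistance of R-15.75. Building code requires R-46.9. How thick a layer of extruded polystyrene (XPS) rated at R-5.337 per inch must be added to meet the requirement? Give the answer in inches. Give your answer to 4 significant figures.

ΔR = 46.9 − 15.75 = 31.15 ft²·°F·h/BTU
L = ΔR / (R/in) = 31.15/5.337 = 5.8366 in

5.837 in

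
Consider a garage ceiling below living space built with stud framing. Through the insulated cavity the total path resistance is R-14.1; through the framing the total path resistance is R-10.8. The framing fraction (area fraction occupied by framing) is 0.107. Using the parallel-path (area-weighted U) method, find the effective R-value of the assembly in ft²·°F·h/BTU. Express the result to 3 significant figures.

U_eff = 0.893/14.1 + 0.107/10.8 = 0.06333 + 0.009907 = 0.07324
R_eff = 1/U_eff = 13.65 ft²·°F·h/BTU

13.7 ft²·°F·h/BTU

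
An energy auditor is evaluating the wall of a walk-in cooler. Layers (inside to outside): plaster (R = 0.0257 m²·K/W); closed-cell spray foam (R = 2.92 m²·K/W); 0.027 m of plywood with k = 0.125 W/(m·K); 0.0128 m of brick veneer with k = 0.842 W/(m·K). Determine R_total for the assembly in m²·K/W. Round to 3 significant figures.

0.027/0.125 = 0.216
0.0128/0.842 = 0.0152
R_total = 0.0257 + 2.92 + 0.216 + 0.0152 = 3.177 m²·K/W

3.18 m²·K/W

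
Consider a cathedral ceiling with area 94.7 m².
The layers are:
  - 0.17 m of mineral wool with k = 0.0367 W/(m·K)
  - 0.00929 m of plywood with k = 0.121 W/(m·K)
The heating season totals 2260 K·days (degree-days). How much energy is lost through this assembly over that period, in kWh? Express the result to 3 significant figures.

0.17/0.0367 = 4.632
0.00929/0.121 = 0.07678
R_total = 4.632 + 0.07678 = 4.709 m²·K/W
E = A × HDD × 24 / R / 1000 = 94.7 × 2260 × 24 / 4.709 / 1000 = 1091 kWh

1090 kWh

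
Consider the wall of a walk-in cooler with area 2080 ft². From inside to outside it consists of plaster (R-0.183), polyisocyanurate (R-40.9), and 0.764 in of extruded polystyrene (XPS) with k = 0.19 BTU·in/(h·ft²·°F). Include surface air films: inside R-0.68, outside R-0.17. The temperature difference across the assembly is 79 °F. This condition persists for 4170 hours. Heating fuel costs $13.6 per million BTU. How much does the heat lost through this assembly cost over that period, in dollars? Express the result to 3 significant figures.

0.764/0.19 = 4.021
R_total = 0.68 + 0.183 + 40.9 + 4.021 + 0.17 = 45.95 ft²·°F·h/BTU
Q = 2080 × 79 / 45.95 = 3576 BTU/h
E = 3576 × 4170 = 14910000 BTU
Cost = 14910000/10⁶ × 13.6 = $202.8

203 dollars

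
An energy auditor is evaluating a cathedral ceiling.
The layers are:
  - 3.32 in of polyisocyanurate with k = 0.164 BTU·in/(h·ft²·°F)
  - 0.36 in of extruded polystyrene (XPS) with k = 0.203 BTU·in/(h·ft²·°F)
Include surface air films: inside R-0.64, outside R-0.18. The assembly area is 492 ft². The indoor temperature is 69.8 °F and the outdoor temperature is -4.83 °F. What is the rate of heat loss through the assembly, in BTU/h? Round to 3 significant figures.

3.32/0.164 = 20.24
0.36/0.203 = 1.773
R_total = 0.64 + 20.24 + 1.773 + 0.18 = 22.84 ft²·°F·h/BTU
Q = A·ΔT/R = 492 × (69.8 − (-4.83)) / 22.84 = 1608 BTU/h

1610 BTU/h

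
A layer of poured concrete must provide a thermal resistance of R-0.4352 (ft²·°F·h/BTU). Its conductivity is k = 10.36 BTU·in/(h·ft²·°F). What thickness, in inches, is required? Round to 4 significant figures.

4.509 in

L = R × k = 0.4352 × 10.36 = 4.5087 in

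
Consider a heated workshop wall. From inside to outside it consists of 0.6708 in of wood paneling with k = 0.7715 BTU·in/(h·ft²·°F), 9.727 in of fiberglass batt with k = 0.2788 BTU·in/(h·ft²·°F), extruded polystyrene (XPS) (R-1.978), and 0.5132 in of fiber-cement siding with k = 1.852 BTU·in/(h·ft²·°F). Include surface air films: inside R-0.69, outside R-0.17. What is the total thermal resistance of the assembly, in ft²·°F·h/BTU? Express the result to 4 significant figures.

38.87 ft²·°F·h/BTU

0.6708/0.7715 = 0.86948
9.727/0.2788 = 34.889
0.5132/1.852 = 0.27711
R_total = 0.69 + 0.86948 + 34.889 + 1.978 + 0.27711 + 0.17 = 38.873 ft²·°F·h/BTU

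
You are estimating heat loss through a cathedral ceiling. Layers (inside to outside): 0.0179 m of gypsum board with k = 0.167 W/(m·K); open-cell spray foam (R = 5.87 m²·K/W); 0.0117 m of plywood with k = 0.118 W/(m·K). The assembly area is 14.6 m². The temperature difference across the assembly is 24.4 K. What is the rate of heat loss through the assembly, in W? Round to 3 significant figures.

58.6 W

0.0179/0.167 = 0.1072
0.0117/0.118 = 0.09915
R_total = 0.1072 + 5.87 + 0.09915 = 6.076 m²·K/W
Q = A·ΔT/R = 14.6 × 24.4 / 6.076 = 58.63 W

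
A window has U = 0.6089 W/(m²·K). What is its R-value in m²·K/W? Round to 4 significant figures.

R = 1/U = 1/0.6089 = 1.6423

1.642 m²·K/W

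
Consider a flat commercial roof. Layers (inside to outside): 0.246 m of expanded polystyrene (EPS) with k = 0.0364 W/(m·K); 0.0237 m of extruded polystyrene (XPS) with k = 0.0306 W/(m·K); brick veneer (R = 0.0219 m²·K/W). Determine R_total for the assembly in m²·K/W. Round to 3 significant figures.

0.246/0.0364 = 6.758
0.0237/0.0306 = 0.7745
R_total = 6.758 + 0.7745 + 0.0219 = 7.555 m²·K/W

7.55 m²·K/W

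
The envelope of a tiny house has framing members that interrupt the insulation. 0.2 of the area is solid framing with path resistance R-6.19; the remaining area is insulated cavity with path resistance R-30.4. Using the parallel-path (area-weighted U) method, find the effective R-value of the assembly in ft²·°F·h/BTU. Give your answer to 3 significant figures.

17.1 ft²·°F·h/BTU

U_eff = 0.8/30.4 + 0.2/6.19 = 0.02632 + 0.03231 = 0.05863
R_eff = 1/U_eff = 17.06 ft²·°F·h/BTU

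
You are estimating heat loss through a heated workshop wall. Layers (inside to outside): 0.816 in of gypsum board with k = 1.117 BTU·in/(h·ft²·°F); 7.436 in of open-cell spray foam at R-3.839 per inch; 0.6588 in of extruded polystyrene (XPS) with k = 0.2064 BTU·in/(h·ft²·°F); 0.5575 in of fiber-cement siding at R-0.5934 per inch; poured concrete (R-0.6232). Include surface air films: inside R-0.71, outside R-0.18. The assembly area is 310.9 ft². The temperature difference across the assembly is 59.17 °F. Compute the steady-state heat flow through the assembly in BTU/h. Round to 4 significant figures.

0.816/1.117 = 0.73053
7.436 × 3.839 = 28.547
0.6588/0.2064 = 3.1919
0.5575 × 0.5934 = 0.33082
R_total = 0.71 + 0.73053 + 28.547 + 3.1919 + 0.33082 + 0.6232 + 0.18 = 34.313 ft²·°F·h/BTU
Q = A·ΔT/R = 310.9 × 59.17 / 34.313 = 536.12 BTU/h

536.1 BTU/h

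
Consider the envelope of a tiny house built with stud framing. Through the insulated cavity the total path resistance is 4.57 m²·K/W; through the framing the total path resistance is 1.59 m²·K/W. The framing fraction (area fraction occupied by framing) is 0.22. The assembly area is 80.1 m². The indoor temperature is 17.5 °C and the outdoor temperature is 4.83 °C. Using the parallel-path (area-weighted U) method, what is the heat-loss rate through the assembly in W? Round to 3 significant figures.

U_eff = 0.78/4.57 + 0.22/1.59 = 0.1707 + 0.1384 = 0.309
R_eff = 1/U_eff = 3.236 m²·K/W
Q = 80.1 × (17.5 − 4.83) / 3.236 = 313.6 W

314 W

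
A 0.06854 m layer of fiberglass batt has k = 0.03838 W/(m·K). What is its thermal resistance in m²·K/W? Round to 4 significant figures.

1.786 m²·K/W

R = L/k = 0.06854/0.03838 = 1.7858 m²·K/W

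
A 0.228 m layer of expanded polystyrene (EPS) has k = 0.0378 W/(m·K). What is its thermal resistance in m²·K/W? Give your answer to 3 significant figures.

6.03 m²·K/W

R = L/k = 0.228/0.0378 = 6.032 m²·K/W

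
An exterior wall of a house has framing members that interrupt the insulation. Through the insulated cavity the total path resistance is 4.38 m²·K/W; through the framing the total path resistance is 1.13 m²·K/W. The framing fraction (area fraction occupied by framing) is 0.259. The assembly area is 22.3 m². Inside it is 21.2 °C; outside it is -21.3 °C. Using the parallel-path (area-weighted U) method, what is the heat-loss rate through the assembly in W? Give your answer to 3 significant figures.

378 W

U_eff = 0.741/4.38 + 0.259/1.13 = 0.1692 + 0.2292 = 0.3984
R_eff = 1/U_eff = 2.51 m²·K/W
Q = 22.3 × (21.2 − (-21.3)) / 2.51 = 377.6 W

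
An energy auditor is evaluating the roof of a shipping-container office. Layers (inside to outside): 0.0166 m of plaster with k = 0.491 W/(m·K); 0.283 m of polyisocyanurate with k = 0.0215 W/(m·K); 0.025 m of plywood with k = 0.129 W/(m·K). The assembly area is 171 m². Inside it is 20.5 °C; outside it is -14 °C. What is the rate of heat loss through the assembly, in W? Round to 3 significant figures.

441 W

0.0166/0.491 = 0.03381
0.283/0.0215 = 13.16
0.025/0.129 = 0.1938
R_total = 0.03381 + 13.16 + 0.1938 = 13.39 m²·K/W
Q = A·ΔT/R = 171 × (20.5 − (-14)) / 13.39 = 440.6 W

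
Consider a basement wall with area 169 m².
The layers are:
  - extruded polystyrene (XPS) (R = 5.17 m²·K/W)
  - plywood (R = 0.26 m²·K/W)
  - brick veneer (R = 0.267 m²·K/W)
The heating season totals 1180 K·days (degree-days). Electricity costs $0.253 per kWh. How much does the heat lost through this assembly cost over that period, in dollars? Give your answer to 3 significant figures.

R_total = 5.17 + 0.26 + 0.267 = 5.697 m²·K/W
E = A × HDD × 24 / R / 1000 = 169 × 1180 × 24 / 5.697 / 1000 = 840.1 kWh
Cost = 840.1 × 0.253 = $212.5

213 dollars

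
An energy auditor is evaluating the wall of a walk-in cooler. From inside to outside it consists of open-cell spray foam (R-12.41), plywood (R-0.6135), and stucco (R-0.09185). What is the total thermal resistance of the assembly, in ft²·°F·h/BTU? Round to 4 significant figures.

13.12 ft²·°F·h/BTU

R_total = 12.41 + 0.6135 + 0.09185 = 13.115 ft²·°F·h/BTU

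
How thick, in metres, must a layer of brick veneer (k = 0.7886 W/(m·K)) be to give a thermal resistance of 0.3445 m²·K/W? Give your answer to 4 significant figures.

0.2717 m

L = R·k = 0.3445 × 0.7886 = 0.27167 m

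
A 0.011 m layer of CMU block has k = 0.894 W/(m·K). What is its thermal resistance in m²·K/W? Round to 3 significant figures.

R = L/k = 0.011/0.894 = 0.0123 m²·K/W

0.0123 m²·K/W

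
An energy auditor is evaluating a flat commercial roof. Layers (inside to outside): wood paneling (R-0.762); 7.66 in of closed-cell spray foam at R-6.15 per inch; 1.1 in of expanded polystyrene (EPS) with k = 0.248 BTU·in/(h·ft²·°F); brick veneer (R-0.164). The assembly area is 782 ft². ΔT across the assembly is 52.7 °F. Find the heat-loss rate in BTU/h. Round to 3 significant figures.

7.66 × 6.15 = 47.11
1.1/0.248 = 4.435
R_total = 0.762 + 47.11 + 4.435 + 0.164 = 52.47 ft²·°F·h/BTU
Q = A·ΔT/R = 782 × 52.7 / 52.47 = 785.4 BTU/h

785 BTU/h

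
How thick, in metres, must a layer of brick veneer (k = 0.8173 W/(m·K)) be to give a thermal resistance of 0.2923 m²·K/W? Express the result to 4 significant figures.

L = R·k = 0.2923 × 0.8173 = 0.2389 m

0.2389 m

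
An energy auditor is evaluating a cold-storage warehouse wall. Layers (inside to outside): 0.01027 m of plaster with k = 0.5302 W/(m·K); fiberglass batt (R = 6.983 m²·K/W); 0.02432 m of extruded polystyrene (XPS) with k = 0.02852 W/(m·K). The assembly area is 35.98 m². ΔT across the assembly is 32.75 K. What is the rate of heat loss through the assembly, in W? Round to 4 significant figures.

0.01027/0.5302 = 0.01937
0.02432/0.02852 = 0.85273
R_total = 0.01937 + 6.983 + 0.85273 = 7.8551 m²·K/W
Q = A·ΔT/R = 35.98 × 32.75 / 7.8551 = 150.01 W

150.0 W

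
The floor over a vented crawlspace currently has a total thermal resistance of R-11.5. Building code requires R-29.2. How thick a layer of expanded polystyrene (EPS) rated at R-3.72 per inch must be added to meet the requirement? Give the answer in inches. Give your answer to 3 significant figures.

ΔR = 29.2 − 11.5 = 17.7 ft²·°F·h/BTU
L = ΔR / (R/in) = 17.7/3.72 = 4.758 in

4.76 in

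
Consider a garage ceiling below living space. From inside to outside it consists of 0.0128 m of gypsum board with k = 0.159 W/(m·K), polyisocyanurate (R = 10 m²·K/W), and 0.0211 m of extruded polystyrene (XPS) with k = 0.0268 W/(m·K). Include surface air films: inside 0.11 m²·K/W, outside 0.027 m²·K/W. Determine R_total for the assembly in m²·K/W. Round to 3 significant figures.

11.0 m²·K/W

0.0128/0.159 = 0.0805
0.0211/0.0268 = 0.7873
R_total = 0.11 + 0.0805 + 10 + 0.7873 + 0.027 = 11 m²·K/W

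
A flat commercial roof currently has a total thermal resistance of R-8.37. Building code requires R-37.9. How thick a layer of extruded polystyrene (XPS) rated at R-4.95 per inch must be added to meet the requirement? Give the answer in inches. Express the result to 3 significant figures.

5.97 in

ΔR = 37.9 − 8.37 = 29.53 ft²·°F·h/BTU
L = ΔR / (R/in) = 29.53/4.95 = 5.966 in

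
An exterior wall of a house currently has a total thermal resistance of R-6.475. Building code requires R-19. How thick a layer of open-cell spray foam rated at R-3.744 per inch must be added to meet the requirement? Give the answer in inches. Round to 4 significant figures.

ΔR = 19 − 6.475 = 12.525 ft²·°F·h/BTU
L = ΔR / (R/in) = 12.525/3.744 = 3.3454 in

3.345 in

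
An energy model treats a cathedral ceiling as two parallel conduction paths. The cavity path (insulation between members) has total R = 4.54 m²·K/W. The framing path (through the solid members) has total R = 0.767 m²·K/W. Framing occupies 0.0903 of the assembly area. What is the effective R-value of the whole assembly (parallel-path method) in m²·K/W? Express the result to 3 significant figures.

U_eff = 0.9097/4.54 + 0.0903/0.767 = 0.2004 + 0.1177 = 0.3181
R_eff = 1/U_eff = 3.144 m²·K/W

3.14 m²·K/W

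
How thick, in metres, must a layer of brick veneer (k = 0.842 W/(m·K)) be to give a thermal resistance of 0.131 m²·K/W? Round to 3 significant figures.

L = R·k = 0.131 × 0.842 = 0.1103 m

0.110 m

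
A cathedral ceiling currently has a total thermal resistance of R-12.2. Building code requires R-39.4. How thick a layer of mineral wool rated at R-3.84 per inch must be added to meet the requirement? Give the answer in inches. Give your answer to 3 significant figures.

7.08 in

ΔR = 39.4 − 12.2 = 27.2 ft²·°F·h/BTU
L = ΔR / (R/in) = 27.2/3.84 = 7.083 in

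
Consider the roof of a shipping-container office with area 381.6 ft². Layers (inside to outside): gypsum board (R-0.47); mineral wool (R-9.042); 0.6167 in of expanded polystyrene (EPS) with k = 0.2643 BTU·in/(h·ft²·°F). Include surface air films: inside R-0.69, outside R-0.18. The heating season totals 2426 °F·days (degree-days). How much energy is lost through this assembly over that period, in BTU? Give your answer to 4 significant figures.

1747000 BTU

0.6167/0.2643 = 2.3333
R_total = 0.69 + 0.47 + 9.042 + 2.3333 + 0.18 = 12.715 ft²·°F·h/BTU
E = A × HDD × 24 / R = 381.6 × 2426 × 24 / 12.715 = 1747400 BTU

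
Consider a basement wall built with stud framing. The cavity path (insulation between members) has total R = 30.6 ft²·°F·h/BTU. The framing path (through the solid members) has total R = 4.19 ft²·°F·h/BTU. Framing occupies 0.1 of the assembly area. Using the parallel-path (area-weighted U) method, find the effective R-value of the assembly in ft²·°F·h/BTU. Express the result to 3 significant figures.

18.8 ft²·°F·h/BTU

U_eff = 0.9/30.6 + 0.1/4.19 = 0.02941 + 0.02387 = 0.05328
R_eff = 1/U_eff = 18.77 ft²·°F·h/BTU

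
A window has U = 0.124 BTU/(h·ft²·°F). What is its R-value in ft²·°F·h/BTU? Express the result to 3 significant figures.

8.06 ft²·°F·h/BTU

R = 1/U = 1/0.124 = 8.065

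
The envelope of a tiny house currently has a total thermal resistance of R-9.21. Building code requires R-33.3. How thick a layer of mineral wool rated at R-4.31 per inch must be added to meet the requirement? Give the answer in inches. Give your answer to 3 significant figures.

5.59 in

ΔR = 33.3 − 9.21 = 24.09 ft²·°F·h/BTU
L = ΔR / (R/in) = 24.09/4.31 = 5.589 in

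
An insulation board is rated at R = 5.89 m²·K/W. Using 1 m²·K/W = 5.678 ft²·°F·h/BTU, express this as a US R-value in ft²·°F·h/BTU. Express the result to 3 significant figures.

R_US = 5.89 × 5.678 = 33.44

33.4 ft²·°F·h/BTU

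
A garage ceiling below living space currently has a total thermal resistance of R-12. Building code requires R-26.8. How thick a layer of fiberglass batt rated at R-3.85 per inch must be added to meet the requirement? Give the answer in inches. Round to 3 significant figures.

ΔR = 26.8 − 12 = 14.8 ft²·°F·h/BTU
L = ΔR / (R/in) = 14.8/3.85 = 3.844 in

3.84 in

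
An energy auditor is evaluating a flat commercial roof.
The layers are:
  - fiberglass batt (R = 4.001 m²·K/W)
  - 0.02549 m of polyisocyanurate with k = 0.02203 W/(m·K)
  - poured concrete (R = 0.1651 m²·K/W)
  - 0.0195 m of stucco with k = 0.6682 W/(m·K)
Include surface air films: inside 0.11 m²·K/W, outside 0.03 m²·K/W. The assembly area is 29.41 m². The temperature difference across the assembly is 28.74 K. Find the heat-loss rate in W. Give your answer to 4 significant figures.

0.02549/0.02203 = 1.1571
0.0195/0.6682 = 0.029183
R_total = 0.11 + 4.001 + 1.1571 + 0.1651 + 0.029183 + 0.03 = 5.4923 m²·K/W
Q = A·ΔT/R = 29.41 × 28.74 / 5.4923 = 153.89 W

153.9 W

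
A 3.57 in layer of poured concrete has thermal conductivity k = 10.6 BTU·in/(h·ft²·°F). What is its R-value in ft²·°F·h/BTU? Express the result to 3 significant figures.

0.337 ft²·°F·h/BTU

R = L/k = 3.57/10.6 = 0.3368 ft²·°F·h/BTU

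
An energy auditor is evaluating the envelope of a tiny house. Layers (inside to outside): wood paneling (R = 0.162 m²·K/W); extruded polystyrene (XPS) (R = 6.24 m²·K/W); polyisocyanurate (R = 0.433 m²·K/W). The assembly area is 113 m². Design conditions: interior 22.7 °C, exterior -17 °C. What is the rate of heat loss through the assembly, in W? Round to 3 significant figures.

656 W

R_total = 0.162 + 6.24 + 0.433 = 6.835 m²·K/W
Q = A·ΔT/R = 113 × (22.7 − (-17)) / 6.835 = 656.3 W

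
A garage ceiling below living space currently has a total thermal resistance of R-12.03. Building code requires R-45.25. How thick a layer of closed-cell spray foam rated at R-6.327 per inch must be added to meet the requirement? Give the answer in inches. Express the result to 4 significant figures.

5.251 in

ΔR = 45.25 − 12.03 = 33.22 ft²·°F·h/BTU
L = ΔR / (R/in) = 33.22/6.327 = 5.2505 in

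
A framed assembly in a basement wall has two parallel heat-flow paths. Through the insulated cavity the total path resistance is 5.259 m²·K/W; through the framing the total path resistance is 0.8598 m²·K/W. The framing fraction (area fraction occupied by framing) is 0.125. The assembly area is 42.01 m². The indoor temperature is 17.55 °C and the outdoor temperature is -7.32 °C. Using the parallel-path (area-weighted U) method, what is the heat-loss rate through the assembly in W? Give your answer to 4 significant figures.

325.7 W

U_eff = 0.875/5.259 + 0.125/0.8598 = 0.16638 + 0.14538 = 0.31176
R_eff = 1/U_eff = 3.2076 m²·K/W
Q = 42.01 × (17.55 − (-7.32)) / 3.2076 = 325.73 W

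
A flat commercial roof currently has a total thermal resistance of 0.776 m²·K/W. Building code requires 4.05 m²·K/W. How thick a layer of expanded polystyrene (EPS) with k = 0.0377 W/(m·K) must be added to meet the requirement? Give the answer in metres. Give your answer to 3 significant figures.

0.123 m

ΔR = 4.05 − 0.776 = 3.274 m²·K/W
L = ΔR × k = 3.274 × 0.0377 = 0.1234 m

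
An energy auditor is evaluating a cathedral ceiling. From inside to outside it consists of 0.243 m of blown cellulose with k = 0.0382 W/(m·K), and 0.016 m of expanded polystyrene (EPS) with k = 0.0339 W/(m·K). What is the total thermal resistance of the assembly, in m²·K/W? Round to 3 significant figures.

6.83 m²·K/W

0.243/0.0382 = 6.361
0.016/0.0339 = 0.472
R_total = 6.361 + 0.472 = 6.833 m²·K/W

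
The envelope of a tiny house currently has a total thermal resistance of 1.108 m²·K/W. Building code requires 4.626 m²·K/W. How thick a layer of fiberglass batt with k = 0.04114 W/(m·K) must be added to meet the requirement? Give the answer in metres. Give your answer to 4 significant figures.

ΔR = 4.626 − 1.108 = 3.518 m²·K/W
L = ΔR × k = 3.518 × 0.04114 = 0.14473 m

0.1447 m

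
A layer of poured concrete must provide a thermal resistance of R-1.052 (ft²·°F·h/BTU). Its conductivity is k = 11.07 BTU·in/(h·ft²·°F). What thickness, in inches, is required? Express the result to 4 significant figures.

11.65 in

L = R × k = 1.052 × 11.07 = 11.646 in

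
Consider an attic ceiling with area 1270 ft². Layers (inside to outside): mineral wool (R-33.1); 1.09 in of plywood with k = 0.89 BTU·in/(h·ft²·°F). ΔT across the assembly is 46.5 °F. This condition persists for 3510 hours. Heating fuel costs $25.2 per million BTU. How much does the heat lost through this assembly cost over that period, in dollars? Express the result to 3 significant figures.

152 dollars

1.09/0.89 = 1.225
R_total = 33.1 + 1.225 = 34.32 ft²·°F·h/BTU
Q = 1270 × 46.5 / 34.32 = 1720 BTU/h
E = 1720 × 3510 = 6039000 BTU
Cost = 6039000/10⁶ × 25.2 = $152.2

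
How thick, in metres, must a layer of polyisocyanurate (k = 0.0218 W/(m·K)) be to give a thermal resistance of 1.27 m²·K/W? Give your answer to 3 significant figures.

0.0277 m

L = R·k = 1.27 × 0.0218 = 0.02769 m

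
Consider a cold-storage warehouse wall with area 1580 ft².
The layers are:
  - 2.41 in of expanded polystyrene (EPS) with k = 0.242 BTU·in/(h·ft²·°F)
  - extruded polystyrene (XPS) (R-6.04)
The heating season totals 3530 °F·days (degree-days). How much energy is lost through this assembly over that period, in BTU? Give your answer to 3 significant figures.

2.41/0.242 = 9.959
R_total = 9.959 + 6.04 = 16 ft²·°F·h/BTU
E = A × HDD × 24 / R = 1580 × 3530 × 24 / 16 = 8367000 BTU

8370000 BTU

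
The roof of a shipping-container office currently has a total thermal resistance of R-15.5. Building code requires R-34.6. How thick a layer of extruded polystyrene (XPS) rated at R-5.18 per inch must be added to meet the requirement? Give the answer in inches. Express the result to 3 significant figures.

3.69 in

ΔR = 34.6 − 15.5 = 19.1 ft²·°F·h/BTU
L = ΔR / (R/in) = 19.1/5.18 = 3.687 in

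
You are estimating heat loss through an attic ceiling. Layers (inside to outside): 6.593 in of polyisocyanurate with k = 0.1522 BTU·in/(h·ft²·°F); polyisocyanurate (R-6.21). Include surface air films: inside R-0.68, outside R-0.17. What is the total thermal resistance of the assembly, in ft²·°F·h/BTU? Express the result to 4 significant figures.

50.38 ft²·°F·h/BTU

6.593/0.1522 = 43.318
R_total = 0.68 + 43.318 + 6.21 + 0.17 = 50.378 ft²·°F·h/BTU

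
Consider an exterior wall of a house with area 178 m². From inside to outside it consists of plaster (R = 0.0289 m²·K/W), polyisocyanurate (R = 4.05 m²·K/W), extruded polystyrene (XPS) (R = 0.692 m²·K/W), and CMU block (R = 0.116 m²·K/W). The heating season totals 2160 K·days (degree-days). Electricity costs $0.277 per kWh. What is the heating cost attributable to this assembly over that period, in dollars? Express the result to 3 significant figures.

R_total = 0.0289 + 4.05 + 0.692 + 0.116 = 4.887 m²·K/W
E = A × HDD × 24 / R / 1000 = 178 × 2160 × 24 / 4.887 / 1000 = 1888 kWh
Cost = 1888 × 0.277 = $523

523 dollars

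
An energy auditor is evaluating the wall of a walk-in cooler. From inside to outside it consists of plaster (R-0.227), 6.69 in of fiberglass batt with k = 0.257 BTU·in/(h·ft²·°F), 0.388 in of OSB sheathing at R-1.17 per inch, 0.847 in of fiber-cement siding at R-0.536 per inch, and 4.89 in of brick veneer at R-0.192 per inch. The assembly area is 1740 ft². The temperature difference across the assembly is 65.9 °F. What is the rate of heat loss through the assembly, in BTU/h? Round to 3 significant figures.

4080 BTU/h

6.69/0.257 = 26.03
0.388 × 1.17 = 0.454
0.847 × 0.536 = 0.454
4.89 × 0.192 = 0.9389
R_total = 0.227 + 26.03 + 0.454 + 0.454 + 0.9389 = 28.1 ft²·°F·h/BTU
Q = A·ΔT/R = 1740 × 65.9 / 28.1 = 4080 BTU/h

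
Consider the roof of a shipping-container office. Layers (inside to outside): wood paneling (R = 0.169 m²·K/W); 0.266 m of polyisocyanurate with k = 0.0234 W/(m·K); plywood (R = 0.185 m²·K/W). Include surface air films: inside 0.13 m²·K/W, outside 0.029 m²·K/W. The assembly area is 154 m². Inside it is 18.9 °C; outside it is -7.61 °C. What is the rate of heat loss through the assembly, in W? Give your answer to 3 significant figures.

344 W

0.266/0.0234 = 11.37
R_total = 0.13 + 0.169 + 11.37 + 0.185 + 0.029 = 11.88 m²·K/W
Q = A·ΔT/R = 154 × (18.9 − (-7.61)) / 11.88 = 343.6 W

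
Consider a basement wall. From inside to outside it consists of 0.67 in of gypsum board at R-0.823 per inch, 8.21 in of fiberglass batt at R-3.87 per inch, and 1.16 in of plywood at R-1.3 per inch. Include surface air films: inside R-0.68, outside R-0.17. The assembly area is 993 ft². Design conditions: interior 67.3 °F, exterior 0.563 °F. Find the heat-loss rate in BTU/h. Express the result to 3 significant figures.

0.67 × 0.823 = 0.5514
8.21 × 3.87 = 31.77
1.16 × 1.3 = 1.508
R_total = 0.68 + 0.5514 + 31.77 + 1.508 + 0.17 = 34.68 ft²·°F·h/BTU
Q = A·ΔT/R = 993 × (67.3 − 0.563) / 34.68 = 1911 BTU/h

1910 BTU/h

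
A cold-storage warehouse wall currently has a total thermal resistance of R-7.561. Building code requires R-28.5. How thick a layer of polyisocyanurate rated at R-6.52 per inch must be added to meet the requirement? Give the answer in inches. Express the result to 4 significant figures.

3.212 in

ΔR = 28.5 − 7.561 = 20.939 ft²·°F·h/BTU
L = ΔR / (R/in) = 20.939/6.52 = 3.2115 in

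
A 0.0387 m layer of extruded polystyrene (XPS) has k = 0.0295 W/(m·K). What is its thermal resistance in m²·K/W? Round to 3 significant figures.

1.31 m²·K/W

R = L/k = 0.0387/0.0295 = 1.312 m²·K/W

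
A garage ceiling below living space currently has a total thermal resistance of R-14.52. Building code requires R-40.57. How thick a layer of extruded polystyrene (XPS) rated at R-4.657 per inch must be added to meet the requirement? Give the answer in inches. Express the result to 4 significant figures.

5.594 in

ΔR = 40.57 − 14.52 = 26.05 ft²·°F·h/BTU
L = ΔR / (R/in) = 26.05/4.657 = 5.5937 in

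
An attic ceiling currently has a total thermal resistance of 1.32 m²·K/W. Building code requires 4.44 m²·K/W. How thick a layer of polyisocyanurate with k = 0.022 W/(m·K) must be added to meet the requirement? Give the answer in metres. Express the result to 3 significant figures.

ΔR = 4.44 − 1.32 = 3.12 m²·K/W
L = ΔR × k = 3.12 × 0.022 = 0.06864 m

0.0686 m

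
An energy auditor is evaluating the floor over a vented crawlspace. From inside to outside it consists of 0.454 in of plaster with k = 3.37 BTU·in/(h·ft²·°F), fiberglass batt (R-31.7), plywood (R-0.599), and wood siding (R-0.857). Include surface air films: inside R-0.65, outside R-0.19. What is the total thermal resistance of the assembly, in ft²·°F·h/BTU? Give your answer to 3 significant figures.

0.454/3.37 = 0.1347
R_total = 0.65 + 0.1347 + 31.7 + 0.599 + 0.857 + 0.19 = 34.13 ft²·°F·h/BTU

34.1 ft²·°F·h/BTU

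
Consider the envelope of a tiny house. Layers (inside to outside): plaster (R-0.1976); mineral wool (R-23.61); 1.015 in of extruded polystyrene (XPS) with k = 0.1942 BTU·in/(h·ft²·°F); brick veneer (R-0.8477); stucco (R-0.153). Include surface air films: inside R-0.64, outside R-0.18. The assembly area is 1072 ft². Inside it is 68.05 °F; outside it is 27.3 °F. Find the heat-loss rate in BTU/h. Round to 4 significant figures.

1416 BTU/h

1.015/0.1942 = 5.2266
R_total = 0.64 + 0.1976 + 23.61 + 5.2266 + 0.8477 + 0.153 + 0.18 = 30.855 ft²·°F·h/BTU
Q = A·ΔT/R = 1072 × (68.05 − 27.3) / 30.855 = 1415.8 BTU/h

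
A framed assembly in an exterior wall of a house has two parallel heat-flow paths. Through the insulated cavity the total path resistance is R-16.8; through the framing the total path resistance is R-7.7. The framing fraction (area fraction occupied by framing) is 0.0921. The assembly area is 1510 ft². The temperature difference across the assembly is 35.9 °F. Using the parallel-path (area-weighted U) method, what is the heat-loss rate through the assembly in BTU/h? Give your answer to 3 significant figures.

U_eff = 0.9079/16.8 + 0.0921/7.7 = 0.05404 + 0.01196 = 0.066
R_eff = 1/U_eff = 15.15 ft²·°F·h/BTU
Q = 1510 × 35.9 / 15.15 = 3578 BTU/h

3580 BTU/h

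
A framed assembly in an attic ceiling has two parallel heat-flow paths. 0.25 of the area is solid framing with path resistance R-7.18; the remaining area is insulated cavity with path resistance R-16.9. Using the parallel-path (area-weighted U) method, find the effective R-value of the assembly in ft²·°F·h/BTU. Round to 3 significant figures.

U_eff = 0.75/16.9 + 0.25/7.18 = 0.04438 + 0.03482 = 0.0792
R_eff = 1/U_eff = 12.63 ft²·°F·h/BTU

12.6 ft²·°F·h/BTU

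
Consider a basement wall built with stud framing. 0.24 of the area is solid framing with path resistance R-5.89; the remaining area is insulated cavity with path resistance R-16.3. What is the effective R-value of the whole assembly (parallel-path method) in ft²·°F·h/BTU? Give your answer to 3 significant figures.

11.4 ft²·°F·h/BTU

U_eff = 0.76/16.3 + 0.24/5.89 = 0.04663 + 0.04075 = 0.08737
R_eff = 1/U_eff = 11.45 ft²·°F·h/BTU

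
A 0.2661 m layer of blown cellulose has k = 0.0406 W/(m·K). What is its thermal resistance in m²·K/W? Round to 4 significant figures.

6.554 m²·K/W

R = L/k = 0.2661/0.0406 = 6.5542 m²·K/W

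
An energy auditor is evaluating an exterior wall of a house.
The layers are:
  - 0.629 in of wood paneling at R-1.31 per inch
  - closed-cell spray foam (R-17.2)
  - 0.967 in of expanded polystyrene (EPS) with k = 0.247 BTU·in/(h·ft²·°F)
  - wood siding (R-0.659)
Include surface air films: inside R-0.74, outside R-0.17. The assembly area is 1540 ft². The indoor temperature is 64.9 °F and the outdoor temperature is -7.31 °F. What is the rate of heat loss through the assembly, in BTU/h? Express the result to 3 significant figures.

0.629 × 1.31 = 0.824
0.967/0.247 = 3.915
R_total = 0.74 + 0.824 + 17.2 + 3.915 + 0.659 + 0.17 = 23.51 ft²·°F·h/BTU
Q = A·ΔT/R = 1540 × (64.9 − (-7.31)) / 23.51 = 4730 BTU/h

4730 BTU/h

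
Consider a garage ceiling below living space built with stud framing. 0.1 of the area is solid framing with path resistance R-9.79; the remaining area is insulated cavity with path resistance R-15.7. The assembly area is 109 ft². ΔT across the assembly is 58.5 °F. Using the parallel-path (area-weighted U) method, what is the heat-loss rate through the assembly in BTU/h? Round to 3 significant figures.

U_eff = 0.9/15.7 + 0.1/9.79 = 0.05732 + 0.01021 = 0.06754
R_eff = 1/U_eff = 14.81 ft²·°F·h/BTU
Q = 109 × 58.5 / 14.81 = 430.7 BTU/h

431 BTU/h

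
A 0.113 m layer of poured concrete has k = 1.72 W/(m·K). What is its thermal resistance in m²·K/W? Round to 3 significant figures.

R = L/k = 0.113/1.72 = 0.0657 m²·K/W

0.0657 m²·K/W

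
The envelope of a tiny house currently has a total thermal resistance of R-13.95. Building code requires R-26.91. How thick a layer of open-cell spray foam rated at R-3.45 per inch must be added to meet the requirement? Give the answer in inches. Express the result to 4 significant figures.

ΔR = 26.91 − 13.95 = 12.96 ft²·°F·h/BTU
L = ΔR / (R/in) = 12.96/3.45 = 3.7565 in

3.757 in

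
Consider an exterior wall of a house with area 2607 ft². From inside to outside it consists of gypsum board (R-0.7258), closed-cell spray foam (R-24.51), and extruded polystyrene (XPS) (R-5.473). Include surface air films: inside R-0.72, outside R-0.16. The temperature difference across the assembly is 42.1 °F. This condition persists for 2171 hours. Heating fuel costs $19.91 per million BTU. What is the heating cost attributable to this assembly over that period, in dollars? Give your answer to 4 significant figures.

150.2 dollars

R_total = 0.72 + 0.7258 + 24.51 + 5.473 + 0.16 = 31.589 ft²·°F·h/BTU
Q = 2607 × 42.1 / 31.589 = 3474.5 BTU/h
E = 3474.5 × 2171 = 7543100 BTU
Cost = 7543100/10⁶ × 19.91 = $150.18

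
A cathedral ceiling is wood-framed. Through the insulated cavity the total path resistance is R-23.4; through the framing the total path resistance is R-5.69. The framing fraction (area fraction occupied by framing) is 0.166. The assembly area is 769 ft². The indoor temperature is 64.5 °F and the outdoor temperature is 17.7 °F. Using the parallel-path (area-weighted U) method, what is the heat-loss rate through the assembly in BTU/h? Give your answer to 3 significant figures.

U_eff = 0.834/23.4 + 0.166/5.69 = 0.03564 + 0.02917 = 0.06482
R_eff = 1/U_eff = 15.43 ft²·°F·h/BTU
Q = 769 × (64.5 − 17.7) / 15.43 = 2333 BTU/h

2330 BTU/h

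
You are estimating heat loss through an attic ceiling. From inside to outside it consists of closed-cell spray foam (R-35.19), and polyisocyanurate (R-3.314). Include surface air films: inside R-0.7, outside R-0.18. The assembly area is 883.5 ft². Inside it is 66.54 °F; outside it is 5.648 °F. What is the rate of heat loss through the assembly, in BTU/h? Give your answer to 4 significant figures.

1366 BTU/h

R_total = 0.7 + 35.19 + 3.314 + 0.18 = 39.384 ft²·°F·h/BTU
Q = A·ΔT/R = 883.5 × (66.54 − 5.648) / 39.384 = 1366 BTU/h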